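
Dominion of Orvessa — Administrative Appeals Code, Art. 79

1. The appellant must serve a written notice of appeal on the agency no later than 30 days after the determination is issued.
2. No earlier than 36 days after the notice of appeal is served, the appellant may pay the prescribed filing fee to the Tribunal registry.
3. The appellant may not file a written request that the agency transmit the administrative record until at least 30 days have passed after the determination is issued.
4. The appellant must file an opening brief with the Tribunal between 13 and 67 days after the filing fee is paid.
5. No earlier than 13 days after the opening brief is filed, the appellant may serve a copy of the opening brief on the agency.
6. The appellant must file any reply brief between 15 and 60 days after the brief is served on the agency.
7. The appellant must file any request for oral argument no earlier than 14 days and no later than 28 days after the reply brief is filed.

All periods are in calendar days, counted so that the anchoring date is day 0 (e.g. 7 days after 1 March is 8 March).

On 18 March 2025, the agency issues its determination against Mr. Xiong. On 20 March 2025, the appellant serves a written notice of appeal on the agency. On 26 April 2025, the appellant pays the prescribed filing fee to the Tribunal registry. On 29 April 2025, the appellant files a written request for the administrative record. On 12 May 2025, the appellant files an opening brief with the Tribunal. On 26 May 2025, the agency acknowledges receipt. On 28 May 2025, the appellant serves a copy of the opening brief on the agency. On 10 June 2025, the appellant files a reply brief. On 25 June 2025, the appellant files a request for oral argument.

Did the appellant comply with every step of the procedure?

(1) due by 18 March 2025 + 30 days = 17 April 2025; 20 March 2025 is within that limit.
(2) permitted from 20 March 2025 + 36 days = 25 April 2025 onward; 26 April 2025 is on or after that date.
(3) permitted from 18 March 2025 + 30 days = 17 April 2025 onward; 29 April 2025 is on or after that date.
(4) the permitted window runs from 26 April 2025 + 13 = 9 May 2025 to 26 April 2025 + 67 = 2 July 2025; done 12 May 2025, which is between those dates.
(5) permitted from 12 May 2025 + 13 days = 25 May 2025 onward; 28 May 2025 is on or after that date.
(6) the permitted window runs from 28 May 2025 + 15 = 12 June 2025 to 28 May 2025 + 60 = 27 July 2025; done 10 June 2025 — 2 days before the window opened.

No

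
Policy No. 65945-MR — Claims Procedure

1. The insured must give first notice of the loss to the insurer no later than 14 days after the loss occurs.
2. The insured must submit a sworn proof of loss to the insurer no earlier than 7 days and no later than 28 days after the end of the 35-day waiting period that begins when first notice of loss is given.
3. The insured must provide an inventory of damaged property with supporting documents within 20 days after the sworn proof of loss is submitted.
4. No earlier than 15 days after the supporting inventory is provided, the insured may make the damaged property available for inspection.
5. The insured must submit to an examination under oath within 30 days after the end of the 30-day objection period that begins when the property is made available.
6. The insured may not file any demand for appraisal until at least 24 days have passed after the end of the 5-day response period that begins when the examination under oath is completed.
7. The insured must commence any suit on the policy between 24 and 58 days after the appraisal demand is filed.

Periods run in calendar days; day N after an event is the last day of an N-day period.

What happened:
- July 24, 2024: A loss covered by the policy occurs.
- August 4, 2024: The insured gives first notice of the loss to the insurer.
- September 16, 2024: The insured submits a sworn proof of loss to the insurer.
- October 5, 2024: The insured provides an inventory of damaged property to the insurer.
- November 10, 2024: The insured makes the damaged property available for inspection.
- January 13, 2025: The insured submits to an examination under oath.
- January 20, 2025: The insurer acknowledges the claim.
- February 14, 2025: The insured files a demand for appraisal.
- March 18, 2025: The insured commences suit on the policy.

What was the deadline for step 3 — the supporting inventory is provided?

Step 3 runs from September 16, 2024, when the sworn proof of loss is submitted. 20 days after September 16, 2024 is October 6, 2024.

October 6, 2024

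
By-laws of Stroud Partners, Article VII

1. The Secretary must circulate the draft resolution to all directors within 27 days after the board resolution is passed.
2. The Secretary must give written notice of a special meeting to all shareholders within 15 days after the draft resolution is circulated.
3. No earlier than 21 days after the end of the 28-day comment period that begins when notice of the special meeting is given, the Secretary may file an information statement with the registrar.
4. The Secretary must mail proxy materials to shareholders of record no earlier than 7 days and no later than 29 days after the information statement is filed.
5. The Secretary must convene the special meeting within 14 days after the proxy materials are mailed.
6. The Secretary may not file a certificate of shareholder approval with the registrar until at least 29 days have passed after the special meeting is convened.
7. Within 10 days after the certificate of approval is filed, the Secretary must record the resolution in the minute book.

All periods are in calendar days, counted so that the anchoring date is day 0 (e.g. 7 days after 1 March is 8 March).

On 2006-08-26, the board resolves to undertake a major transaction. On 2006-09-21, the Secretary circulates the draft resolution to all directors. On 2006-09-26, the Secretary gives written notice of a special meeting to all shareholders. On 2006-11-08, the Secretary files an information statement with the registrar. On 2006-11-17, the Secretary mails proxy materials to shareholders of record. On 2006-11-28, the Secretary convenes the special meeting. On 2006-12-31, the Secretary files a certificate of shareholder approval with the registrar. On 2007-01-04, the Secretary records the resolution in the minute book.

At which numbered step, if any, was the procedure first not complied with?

Step 3

Step 1 — counting 27 days from 2006-08-26 (when the board resolution is passed) gives a deadline of 2006-09-22; done 2006-09-21 — timely.
Step 2 — counting 15 days from 2006-09-21 (when the draft resolution is circulated) gives a deadline of 2006-10-06; 2006-09-26 is within that limit.
Step 3 — must wait 21 days from 2006-10-24 (end of the 28-day comment period, which began when notice of the special meeting is given on 2006-09-26), so not before 2006-11-14; done 2006-11-08 — 6 days too early.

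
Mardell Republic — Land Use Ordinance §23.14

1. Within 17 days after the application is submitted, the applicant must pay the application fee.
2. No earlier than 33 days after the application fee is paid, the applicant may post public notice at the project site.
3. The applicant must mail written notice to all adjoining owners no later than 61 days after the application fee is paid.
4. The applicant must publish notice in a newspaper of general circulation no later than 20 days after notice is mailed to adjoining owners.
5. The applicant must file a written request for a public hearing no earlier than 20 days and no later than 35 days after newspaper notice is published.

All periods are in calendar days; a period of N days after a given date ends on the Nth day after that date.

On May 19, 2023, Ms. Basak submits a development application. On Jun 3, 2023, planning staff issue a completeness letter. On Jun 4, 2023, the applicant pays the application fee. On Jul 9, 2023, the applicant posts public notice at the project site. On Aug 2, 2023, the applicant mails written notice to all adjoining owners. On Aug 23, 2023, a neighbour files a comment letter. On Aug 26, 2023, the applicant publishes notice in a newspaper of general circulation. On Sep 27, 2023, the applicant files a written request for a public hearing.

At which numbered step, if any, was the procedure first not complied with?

Step 4

Step 1: 17 days after May 19, 2023 (when the application is submitted) is Jun 5, 2023; Jun 4, 2023 is within that limit.
Step 2: the earliest permitted date is 33 days after Jun 4, 2023 (when the application fee is paid), i.e. Jul 7, 2023; done Jul 9, 2023 — permitted.
Step 3: 61 days after Jun 4, 2023 (when the application fee is paid) is Aug 4, 2023; done Aug 2, 2023 — timely.
Step 4: 20 days after Aug 2, 2023 (when notice is mailed to adjoining owners) is Aug 22, 2023; Aug 26, 2023 misses that deadline by 4 days.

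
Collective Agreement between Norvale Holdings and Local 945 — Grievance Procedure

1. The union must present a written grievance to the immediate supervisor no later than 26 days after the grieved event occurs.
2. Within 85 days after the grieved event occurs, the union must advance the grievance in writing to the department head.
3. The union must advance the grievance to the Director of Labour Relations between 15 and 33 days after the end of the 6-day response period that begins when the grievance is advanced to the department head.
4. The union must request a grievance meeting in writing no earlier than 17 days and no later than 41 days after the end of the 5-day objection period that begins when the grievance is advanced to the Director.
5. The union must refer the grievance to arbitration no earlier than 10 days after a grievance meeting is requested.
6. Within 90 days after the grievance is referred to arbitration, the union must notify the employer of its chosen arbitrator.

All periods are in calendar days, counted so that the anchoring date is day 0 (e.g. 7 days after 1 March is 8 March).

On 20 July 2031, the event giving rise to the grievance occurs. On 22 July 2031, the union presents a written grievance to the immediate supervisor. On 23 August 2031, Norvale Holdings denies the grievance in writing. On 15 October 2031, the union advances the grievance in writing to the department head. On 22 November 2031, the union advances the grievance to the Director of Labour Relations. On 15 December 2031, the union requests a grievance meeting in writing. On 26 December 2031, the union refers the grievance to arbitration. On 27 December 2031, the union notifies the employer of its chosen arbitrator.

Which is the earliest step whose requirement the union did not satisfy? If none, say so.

Step 2

(1) due by 20 July 2031 + 26 days = 15 August 2031; completed 22 July 2031, before the deadline.
(2) due by 20 July 2031 + 85 days = 13 October 2031; 15 October 2031 misses that deadline by 2 days.
No need to go further; step 2 was not satisfied.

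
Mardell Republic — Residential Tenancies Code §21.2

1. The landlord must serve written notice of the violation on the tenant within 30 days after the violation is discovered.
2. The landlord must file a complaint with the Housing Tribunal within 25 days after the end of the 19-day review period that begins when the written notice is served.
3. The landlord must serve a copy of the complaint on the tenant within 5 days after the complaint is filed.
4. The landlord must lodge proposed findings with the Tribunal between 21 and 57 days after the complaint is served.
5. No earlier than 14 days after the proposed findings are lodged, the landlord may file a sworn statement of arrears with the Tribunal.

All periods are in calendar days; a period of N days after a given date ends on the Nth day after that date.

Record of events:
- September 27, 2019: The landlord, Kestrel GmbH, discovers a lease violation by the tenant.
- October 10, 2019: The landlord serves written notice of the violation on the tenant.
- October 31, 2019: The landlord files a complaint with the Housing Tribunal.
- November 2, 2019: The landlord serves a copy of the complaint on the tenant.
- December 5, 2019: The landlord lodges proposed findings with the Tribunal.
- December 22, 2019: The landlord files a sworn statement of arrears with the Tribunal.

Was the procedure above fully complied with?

Yes

Step 1 — counting 30 days from September 27, 2019 (when the violation is discovered) gives a deadline of October 27, 2019; completed October 10, 2019, before the deadline.
Step 2 — counting 25 days from October 29, 2019 (end of the 19-day review period, which began when the written notice is served on October 10, 2019) gives a deadline of November 23, 2019; October 31, 2019 is within that limit.
Step 3 — counting 5 days from October 31, 2019 (when the complaint is filed) gives a deadline of November 5, 2019; November 2, 2019 is within that limit.
Step 4 — 21 and 57 days from November 2, 2019 (when the complaint is served) are November 23, 2019 and December 29, 2019 respectively; December 5, 2019 falls inside that range.
Step 5 — must wait 14 days from December 5, 2019 (when the proposed findings are lodged), so not before December 19, 2019; December 22, 2019 is on or after that date.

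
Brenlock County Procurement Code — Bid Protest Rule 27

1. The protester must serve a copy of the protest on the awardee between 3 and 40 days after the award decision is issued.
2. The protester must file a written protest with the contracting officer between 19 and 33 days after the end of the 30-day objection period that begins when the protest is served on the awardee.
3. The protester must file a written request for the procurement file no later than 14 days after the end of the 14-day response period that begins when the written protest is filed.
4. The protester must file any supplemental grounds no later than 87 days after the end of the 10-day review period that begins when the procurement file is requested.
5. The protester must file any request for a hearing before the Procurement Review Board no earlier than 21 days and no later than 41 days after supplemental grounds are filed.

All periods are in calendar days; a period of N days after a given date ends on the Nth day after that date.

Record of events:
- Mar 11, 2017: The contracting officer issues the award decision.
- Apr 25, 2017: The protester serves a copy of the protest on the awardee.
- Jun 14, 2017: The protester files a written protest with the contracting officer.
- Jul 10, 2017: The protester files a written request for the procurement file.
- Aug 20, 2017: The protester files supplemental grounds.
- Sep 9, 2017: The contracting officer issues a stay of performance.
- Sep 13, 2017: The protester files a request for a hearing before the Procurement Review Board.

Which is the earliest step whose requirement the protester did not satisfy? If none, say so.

Step 1: the window is 3–40 days after Mar 11, 2017 (when the award decision is issued), so Mar 14, 2017 through Apr 20, 2017; Apr 25, 2017 is 5 days past the end of the window.
The procedure was therefore not followed at step 1.

Step 1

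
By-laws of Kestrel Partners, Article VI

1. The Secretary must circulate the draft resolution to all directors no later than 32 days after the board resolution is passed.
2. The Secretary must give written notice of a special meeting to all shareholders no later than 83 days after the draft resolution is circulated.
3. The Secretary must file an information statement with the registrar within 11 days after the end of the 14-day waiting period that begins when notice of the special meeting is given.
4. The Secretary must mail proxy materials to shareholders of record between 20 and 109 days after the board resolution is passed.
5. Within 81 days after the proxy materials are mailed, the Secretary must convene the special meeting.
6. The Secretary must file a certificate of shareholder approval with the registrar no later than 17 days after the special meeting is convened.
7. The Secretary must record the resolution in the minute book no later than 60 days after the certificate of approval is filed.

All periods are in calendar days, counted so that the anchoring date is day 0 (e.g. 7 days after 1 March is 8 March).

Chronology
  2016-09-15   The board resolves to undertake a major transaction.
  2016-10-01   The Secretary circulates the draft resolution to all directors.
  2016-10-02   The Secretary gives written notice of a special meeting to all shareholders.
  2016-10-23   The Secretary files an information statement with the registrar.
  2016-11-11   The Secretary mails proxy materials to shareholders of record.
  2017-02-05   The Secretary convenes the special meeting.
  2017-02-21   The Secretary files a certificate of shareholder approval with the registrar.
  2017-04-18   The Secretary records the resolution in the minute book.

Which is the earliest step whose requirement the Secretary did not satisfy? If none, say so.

Step 1: 32 days after 2016-09-15 (when the board resolution is passed) is 2016-10-17; completed 2016-10-01, before the deadline.
Step 2: 83 days after 2016-10-01 (when the draft resolution is circulated) is 2016-12-23; 2016-10-02 is within that limit.
Step 3: 11 days after 2016-10-16 (end of the 14-day waiting period, which began when notice of the special meeting is given on 2016-10-02) is 2016-10-27; 2016-10-23 is within that limit.
Step 4: the window is 20–109 days after 2016-09-15 (when the board resolution is passed), so 2016-10-05 through 2017-01-02; done 2016-11-11 — within the window.
Step 5: 81 days after 2016-11-11 (when the proxy materials are mailed) is 2017-01-31; done 2017-02-05 — 5 days late.
The procedure was therefore not followed at step 5.

Step 5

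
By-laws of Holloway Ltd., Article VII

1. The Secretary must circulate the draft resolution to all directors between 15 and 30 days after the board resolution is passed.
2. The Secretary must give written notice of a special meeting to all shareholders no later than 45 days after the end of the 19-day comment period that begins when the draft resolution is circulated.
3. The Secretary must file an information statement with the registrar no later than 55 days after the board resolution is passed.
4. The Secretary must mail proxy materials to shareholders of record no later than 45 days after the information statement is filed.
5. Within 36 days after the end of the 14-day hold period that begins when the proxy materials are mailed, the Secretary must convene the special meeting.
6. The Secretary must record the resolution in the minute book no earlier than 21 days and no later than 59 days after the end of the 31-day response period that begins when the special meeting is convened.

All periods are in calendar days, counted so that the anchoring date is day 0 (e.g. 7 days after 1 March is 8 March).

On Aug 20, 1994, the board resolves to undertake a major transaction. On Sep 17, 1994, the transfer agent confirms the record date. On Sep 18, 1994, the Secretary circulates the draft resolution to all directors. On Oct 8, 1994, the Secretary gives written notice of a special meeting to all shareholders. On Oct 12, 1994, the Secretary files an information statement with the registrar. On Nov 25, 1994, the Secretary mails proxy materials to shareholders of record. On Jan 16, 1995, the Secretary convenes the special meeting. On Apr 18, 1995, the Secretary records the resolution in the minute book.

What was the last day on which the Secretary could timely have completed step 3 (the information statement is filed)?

Step 3 runs from Aug 20, 1994, when the board resolution is passed. 55 days after Aug 20, 1994 is Oct 14, 1994.

Oct 14, 1994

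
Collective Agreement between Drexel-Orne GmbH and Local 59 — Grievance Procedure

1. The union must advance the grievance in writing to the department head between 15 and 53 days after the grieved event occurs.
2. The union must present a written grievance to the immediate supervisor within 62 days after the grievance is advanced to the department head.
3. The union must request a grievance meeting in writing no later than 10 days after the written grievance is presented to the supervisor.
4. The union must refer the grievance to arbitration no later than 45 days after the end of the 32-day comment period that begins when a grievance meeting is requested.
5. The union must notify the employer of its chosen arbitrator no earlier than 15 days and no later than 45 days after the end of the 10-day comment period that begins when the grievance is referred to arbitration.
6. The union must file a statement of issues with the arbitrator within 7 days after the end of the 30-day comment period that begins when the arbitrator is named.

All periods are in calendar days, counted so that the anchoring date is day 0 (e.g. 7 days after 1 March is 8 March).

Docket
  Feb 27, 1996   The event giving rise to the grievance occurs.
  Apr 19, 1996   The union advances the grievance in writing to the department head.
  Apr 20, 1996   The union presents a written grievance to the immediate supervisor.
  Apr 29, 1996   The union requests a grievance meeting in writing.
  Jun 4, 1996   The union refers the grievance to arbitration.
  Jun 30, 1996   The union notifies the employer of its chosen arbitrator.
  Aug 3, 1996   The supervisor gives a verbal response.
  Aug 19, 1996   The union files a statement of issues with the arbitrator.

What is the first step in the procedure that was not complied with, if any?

Step 1 — 15 and 53 days from Feb 27, 1996 (when the grieved event occurs) are Mar 13, 1996 and Apr 20, 1996 respectively; done Apr 19, 1996 — within the window.
Step 2 — counting 62 days from Apr 19, 1996 (when the grievance is advanced to the department head) gives a deadline of Jun 20, 1996; Apr 20, 1996 is within that limit.
Step 3 — counting 10 days from Apr 20, 1996 (when the written grievance is presented to the supervisor) gives a deadline of Apr 30, 1996; done Apr 29, 1996 — timely.
Step 4 — counting 45 days from May 31, 1996 (end of the 32-day comment period, which began when a grievance meeting is requested on Apr 29, 1996) gives a deadline of Jul 15, 1996; Jun 4, 1996 is within that limit.
Step 5 — 15 and 45 days from Jun 14, 1996 (end of the 10-day comment period, which began when the grievance is referred to arbitration on Jun 4, 1996) are Jun 29, 1996 and Jul 29, 1996 respectively; Jun 30, 1996 falls inside that range.
Step 6 — counting 7 days from Jul 30, 1996 (end of the 30-day comment period, which began when the arbitrator is named on Jun 30, 1996) gives a deadline of Aug 6, 1996; done Aug 19, 1996 — 13 days late.
Later steps need not be reached.

Step 6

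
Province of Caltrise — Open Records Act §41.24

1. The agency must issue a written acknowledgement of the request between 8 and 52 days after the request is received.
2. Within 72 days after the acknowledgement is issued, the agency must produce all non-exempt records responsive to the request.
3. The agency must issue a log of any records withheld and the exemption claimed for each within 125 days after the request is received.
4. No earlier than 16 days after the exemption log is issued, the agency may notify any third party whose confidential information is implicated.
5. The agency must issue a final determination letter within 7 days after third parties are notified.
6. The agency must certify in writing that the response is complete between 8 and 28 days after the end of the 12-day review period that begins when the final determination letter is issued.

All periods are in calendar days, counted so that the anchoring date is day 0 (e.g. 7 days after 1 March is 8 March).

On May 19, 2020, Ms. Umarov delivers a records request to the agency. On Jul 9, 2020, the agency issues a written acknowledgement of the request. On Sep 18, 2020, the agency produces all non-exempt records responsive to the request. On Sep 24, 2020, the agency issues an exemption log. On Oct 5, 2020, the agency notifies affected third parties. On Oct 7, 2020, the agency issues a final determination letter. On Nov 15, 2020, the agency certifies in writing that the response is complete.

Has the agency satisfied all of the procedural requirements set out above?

No

Step 1: the window is 8–52 days after May 19, 2020 (when the request is received), so May 27, 2020 through Jul 10, 2020; Jul 9, 2020 falls inside that range.
Step 2: 72 days after Jul 9, 2020 (when the acknowledgement is issued) is Sep 19, 2020; Sep 18, 2020 is within that limit.
Step 3: 125 days after May 19, 2020 (when the request is received) is Sep 21, 2020; done Sep 24, 2020 — 3 days late.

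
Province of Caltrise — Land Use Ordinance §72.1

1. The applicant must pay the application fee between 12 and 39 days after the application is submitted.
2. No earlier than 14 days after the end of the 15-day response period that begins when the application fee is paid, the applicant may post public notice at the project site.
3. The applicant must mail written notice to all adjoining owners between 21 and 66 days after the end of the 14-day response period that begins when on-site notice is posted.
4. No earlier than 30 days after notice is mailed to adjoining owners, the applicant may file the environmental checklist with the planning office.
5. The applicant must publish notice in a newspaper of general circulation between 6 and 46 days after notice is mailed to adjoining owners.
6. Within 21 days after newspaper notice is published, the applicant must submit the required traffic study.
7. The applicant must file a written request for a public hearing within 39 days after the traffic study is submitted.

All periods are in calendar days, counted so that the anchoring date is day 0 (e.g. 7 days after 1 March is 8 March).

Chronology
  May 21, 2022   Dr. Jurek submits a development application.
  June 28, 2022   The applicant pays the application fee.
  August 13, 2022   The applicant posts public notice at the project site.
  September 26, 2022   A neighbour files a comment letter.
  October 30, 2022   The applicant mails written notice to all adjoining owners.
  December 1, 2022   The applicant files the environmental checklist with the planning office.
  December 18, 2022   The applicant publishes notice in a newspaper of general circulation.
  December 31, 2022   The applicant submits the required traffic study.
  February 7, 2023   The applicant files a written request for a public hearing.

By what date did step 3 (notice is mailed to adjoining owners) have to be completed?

On-site notice is posted on August 13, 2022; the 14-day response period therefore ends August 27, 2022, and step 3 runs from that date. The window is 21–66 days after August 27, 2022; it closes on November 1, 2022.

November 1, 2022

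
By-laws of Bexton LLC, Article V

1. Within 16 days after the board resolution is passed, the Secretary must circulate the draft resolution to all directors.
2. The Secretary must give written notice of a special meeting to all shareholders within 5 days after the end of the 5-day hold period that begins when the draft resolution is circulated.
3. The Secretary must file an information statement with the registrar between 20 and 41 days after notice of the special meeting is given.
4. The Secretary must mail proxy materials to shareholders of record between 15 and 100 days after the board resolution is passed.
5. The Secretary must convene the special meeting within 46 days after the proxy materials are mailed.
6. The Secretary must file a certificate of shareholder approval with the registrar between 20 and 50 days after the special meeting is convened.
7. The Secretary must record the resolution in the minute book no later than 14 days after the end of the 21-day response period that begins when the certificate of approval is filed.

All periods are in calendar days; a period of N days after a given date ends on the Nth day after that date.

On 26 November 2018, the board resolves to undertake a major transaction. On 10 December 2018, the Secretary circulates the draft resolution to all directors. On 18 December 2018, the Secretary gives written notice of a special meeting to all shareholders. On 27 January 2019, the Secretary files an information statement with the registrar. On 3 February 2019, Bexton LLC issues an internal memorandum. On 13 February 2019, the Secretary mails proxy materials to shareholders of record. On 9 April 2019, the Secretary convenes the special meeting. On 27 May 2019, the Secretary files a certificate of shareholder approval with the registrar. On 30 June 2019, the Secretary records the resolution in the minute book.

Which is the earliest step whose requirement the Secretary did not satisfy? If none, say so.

(1) due by 26 November 2018 + 16 days = 12 December 2018; done 10 December 2018 — timely.
(2) due by 15 December 2018 + 5 days = 20 December 2018; 18 December 2018 is within that limit.
(3) the permitted window runs from 18 December 2018 + 20 = 7 January 2019 to 18 December 2018 + 41 = 28 January 2019; 27 January 2019 falls inside that range.
(4) the permitted window runs from 26 November 2018 + 15 = 11 December 2018 to 26 November 2018 + 100 = 6 March 2019; done 13 February 2019 — within the window.
(5) due by 13 February 2019 + 46 days = 31 March 2019; not done until 9 April 2019, 9 days after the deadline.
Later steps need not be reached.

Step 5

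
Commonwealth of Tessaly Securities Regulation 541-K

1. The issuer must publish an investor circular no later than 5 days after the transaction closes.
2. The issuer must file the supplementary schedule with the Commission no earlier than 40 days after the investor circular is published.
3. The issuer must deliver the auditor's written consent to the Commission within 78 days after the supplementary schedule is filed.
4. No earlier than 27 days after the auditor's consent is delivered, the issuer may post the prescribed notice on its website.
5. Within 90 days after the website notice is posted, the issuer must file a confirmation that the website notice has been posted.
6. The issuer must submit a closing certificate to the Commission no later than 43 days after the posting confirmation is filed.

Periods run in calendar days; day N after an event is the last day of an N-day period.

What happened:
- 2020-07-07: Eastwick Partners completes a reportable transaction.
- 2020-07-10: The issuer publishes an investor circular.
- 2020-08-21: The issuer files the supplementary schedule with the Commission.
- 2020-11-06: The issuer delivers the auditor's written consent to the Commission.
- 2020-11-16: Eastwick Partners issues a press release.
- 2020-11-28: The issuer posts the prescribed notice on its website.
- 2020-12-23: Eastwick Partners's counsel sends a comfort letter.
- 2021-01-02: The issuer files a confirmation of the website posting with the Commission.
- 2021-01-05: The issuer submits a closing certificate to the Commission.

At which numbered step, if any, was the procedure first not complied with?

(1) due by 2020-07-07 + 5 days = 2020-07-12; completed 2020-07-10, before the deadline.
(2) permitted from 2020-07-10 + 40 days = 2020-08-19 onward; 2020-08-21 is on or after that date.
(3) due by 2020-08-21 + 78 days = 2020-11-07; done 2020-11-06 — timely.
(4) permitted from 2020-11-06 + 27 days = 2020-12-03 onward; 2020-11-28 is 5 days before the earliest permitted date.
Later steps need not be reached.

Step 4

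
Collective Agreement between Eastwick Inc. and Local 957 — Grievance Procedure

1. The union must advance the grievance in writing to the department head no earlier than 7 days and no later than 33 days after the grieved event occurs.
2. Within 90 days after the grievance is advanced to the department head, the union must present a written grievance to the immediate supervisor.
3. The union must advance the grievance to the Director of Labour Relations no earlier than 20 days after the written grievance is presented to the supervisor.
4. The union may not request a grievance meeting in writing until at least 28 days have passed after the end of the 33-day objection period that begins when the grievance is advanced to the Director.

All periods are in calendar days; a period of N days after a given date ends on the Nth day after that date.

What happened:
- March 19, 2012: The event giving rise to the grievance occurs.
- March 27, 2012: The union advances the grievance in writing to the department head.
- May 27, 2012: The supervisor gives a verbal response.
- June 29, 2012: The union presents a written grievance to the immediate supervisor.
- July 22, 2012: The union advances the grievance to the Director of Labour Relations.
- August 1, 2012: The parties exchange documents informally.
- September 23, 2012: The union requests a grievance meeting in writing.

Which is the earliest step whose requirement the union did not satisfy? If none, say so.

Step 2

(1) the permitted window runs from March 19, 2012 + 7 = March 26, 2012 to March 19, 2012 + 33 = April 21, 2012; done March 27, 2012 — within the window.
(2) due by March 27, 2012 + 90 days = June 25, 2012; not done until June 29, 2012, 4 days after the deadline.
That is the first point of non-compliance.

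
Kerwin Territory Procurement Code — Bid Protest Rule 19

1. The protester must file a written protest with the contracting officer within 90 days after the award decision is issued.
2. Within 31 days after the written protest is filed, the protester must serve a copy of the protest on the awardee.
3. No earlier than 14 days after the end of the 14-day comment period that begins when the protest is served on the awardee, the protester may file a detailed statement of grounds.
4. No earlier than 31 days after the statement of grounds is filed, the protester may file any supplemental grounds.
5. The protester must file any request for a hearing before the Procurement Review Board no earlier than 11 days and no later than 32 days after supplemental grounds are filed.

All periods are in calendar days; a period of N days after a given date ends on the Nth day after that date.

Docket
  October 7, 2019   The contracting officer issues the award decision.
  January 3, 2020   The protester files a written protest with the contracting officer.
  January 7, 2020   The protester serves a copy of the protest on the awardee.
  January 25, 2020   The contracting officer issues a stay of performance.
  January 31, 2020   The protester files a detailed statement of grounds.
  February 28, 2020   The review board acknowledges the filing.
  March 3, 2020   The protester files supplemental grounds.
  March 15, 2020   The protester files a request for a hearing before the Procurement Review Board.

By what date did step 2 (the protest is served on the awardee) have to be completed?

February 3, 2020

Step 2 runs from January 3, 2020, when the written protest is filed. 31 days after January 3, 2020 is February 3, 2020.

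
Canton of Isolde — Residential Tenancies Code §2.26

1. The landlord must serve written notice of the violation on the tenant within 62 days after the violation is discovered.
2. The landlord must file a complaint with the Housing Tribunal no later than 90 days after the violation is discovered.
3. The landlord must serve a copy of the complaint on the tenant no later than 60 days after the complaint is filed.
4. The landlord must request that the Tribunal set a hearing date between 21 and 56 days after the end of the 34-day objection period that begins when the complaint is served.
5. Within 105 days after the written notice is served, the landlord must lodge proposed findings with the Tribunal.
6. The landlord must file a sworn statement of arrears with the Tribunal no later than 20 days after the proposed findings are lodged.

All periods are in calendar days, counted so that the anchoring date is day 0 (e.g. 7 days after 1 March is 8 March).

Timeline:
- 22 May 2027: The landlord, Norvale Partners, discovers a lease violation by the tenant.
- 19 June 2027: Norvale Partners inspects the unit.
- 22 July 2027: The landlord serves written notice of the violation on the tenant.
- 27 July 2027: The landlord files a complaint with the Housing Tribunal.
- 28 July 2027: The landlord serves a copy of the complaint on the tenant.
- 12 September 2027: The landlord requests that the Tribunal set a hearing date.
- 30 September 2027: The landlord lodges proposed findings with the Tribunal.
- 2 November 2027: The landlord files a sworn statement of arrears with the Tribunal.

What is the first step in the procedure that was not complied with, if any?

Step 1 — counting 62 days from 22 May 2027 (when the violation is discovered) gives a deadline of 23 July 2027; done 22 July 2027 — timely.
Step 2 — counting 90 days from 22 May 2027 (when the violation is discovered) gives a deadline of 20 August 2027; completed 27 July 2027, before the deadline.
Step 3 — counting 60 days from 27 July 2027 (when the complaint is filed) gives a deadline of 25 September 2027; completed 28 July 2027, before the deadline.
Step 4 — 21 and 56 days from 31 August 2027 (end of the 34-day objection period, which began when the complaint is served on 28 July 2027) are 21 September 2027 and 26 October 2027 respectively; 12 September 2027 is 9 days too early.
The procedure was therefore not followed at step 4.

Step 4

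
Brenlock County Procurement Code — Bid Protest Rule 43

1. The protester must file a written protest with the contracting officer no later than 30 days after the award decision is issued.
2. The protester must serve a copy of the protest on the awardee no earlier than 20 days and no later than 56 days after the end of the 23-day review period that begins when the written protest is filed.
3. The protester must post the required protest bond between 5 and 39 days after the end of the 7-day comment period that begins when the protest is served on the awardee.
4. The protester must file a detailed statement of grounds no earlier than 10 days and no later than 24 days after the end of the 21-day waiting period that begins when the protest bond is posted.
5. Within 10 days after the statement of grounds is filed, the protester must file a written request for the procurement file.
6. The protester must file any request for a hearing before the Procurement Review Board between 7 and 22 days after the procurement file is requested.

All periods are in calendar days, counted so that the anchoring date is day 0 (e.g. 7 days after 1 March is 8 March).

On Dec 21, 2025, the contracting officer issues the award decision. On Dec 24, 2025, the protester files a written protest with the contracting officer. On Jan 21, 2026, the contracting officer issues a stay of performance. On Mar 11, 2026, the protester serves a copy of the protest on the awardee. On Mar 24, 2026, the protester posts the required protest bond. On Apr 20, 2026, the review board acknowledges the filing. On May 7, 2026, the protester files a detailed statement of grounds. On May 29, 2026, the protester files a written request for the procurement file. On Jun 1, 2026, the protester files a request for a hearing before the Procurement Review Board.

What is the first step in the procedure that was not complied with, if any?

Step 1: 30 days after Dec 21, 2025 (when the award decision is issued) is Jan 20, 2026; done Dec 24, 2025 — timely.
Step 2: the window is 20–56 days after Jan 16, 2026 (end of the 23-day review period, which began when the written protest is filed on Dec 24, 2025), so Feb 5, 2026 through Mar 13, 2026; Mar 11, 2026 falls inside that range.
Step 3: the window is 5–39 days after Mar 18, 2026 (end of the 7-day comment period, which began when the protest is served on the awardee on Mar 11, 2026), so Mar 23, 2026 through Apr 26, 2026; done Mar 24, 2026 — within the window.
Step 4: the window is 10–24 days after Apr 14, 2026 (end of the 21-day waiting period, which began when the protest bond is posted on Mar 24, 2026), so Apr 24, 2026 through May 8, 2026; done May 7, 2026, which is between those dates.
Step 5: 10 days after May 7, 2026 (when the statement of grounds is filed) is May 17, 2026; not done until May 29, 2026, 12 days after the deadline.
No need to go further; step 5 was not satisfied.

Step 5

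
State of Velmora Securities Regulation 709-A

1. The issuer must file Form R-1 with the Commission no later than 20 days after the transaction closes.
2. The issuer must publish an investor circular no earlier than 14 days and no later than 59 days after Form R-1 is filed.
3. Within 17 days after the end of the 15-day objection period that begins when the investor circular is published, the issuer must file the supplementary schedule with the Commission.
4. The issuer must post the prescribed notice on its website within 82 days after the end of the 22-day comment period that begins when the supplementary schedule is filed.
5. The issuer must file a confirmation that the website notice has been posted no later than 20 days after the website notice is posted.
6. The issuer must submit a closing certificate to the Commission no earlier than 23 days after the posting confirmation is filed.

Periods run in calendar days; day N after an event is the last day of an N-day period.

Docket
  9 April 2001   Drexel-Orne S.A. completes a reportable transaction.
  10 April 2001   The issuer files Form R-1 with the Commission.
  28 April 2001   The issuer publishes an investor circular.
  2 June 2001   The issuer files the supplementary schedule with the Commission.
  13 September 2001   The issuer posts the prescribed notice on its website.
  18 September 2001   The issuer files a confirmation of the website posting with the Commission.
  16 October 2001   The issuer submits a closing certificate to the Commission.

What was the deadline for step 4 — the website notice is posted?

14 September 2001

The supplementary schedule is filed on 2 June 2001; the 22-day comment period therefore ends 24 June 2001, and step 4 runs from that date. 82 days after 24 June 2001 is 14 September 2001.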